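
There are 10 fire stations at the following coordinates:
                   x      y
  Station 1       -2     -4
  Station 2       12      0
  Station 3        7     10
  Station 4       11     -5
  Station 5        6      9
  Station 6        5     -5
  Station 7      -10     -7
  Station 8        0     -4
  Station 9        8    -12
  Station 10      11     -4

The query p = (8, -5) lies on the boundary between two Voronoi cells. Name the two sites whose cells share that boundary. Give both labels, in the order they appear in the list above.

Station 4 and Station 6

Squared distances from p to each site:
d²(p, Station 1) = (8−(-2))² + (-5−(-4))² = 100 + 1 = 101
d²(p, Station 2) = (8−12)² + (-5−0)² = 16 + 25 = 41
d²(p, Station 3) = (8−7)² + (-5−10)² = 1 + 225 = 226
d²(p, Station 4) = (8−11)² + (-5−(-5))² = 9 + 0 = 9
d²(p, Station 5) = (8−6)² + (-5−9)² = 4 + 196 = 200
d²(p, Station 6) = (8−5)² + (-5−(-5))² = 9 + 0 = 9
d²(p, Station 7) = (8−(-10))² + (-5−(-7))² = 324 + 4 = 328
d²(p, Station 8) = (8−0)² + (-5−(-4))² = 64 + 1 = 65
d²(p, Station 9) = (8−8)² + (-5−(-12))² = 0 + 49 = 49
d²(p, Station 10) = (8−11)² + (-5−(-4))² = 9 + 1 = 10
p is equidistant from Station 4 and Station 6 (both at squared distance 9), and every other site is strictly farther — so p lies on the Station 4–Station 6 Voronoi edge.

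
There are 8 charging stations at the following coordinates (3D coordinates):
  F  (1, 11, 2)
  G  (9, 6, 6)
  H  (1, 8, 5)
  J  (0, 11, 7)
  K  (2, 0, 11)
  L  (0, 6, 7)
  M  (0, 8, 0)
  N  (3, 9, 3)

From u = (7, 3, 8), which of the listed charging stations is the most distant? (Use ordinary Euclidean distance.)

Compare squared distances (the ordering matches that of the actual distances):
|uF|² = (7−1)² + (3−11)² + (8−2)² = 36 + 64 + 36 = 136
|uG|² = (7−9)² + (3−6)² + (8−6)² = 4 + 9 + 4 = 17
|uH|² = (7−1)² + (3−8)² + (8−5)² = 36 + 25 + 9 = 70
|uJ|² = (7−0)² + (3−11)² + (8−7)² = 49 + 64 + 1 = 114
|uK|² = (7−2)² + (3−0)² + (8−11)² = 25 + 9 + 9 = 43
|uL|² = (7−0)² + (3−6)² + (8−7)² = 49 + 9 + 1 = 59
|uM|² = (7−0)² + (3−8)² + (8−0)² = 49 + 25 + 64 = 138
|uN|² = (7−3)² + (3−9)² + (8−3)² = 16 + 36 + 25 = 77
The largest is to M.

M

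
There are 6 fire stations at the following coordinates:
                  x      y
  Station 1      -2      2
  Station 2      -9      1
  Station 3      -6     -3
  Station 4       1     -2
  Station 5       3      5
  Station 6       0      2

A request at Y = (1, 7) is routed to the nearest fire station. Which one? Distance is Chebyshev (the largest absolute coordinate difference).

d(Y, Station 1) = max(3, 5) = 5
d(Y, Station 2) = max(10, 6) = 10
d(Y, Station 3) = max(7, 10) = 10
d(Y, Station 4) = max(0, 9) = 9
d(Y, Station 5) = max(2, 2) = 2
d(Y, Station 6) = max(1, 5) = 5
The smallest is to Station 5, so Y lies in the Voronoi region of Station 5.

Station 5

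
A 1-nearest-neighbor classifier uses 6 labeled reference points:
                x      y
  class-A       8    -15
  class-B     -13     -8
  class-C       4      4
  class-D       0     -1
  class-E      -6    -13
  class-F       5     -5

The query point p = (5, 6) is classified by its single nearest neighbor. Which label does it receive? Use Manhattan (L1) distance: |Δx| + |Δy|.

class-C

d(p, class-A) = 3 + 21 = 24
d(p, class-B) = 18 + 14 = 32
d(p, class-C) = 1 + 2 = 3
d(p, class-D) = 5 + 7 = 12
d(p, class-E) = 11 + 19 = 30
d(p, class-F) = 0 + 11 = 11
The smallest is to class-C, so p lies in the Voronoi region of class-C.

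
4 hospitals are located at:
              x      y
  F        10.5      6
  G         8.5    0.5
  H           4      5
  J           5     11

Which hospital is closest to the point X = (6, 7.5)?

H

Squared Euclidean distances:
|XF|² = (6−10.5)² + (7.5−6)² = 20.25 + 2.25 = 22.5
|XG|² = (6−8.5)² + (7.5−0.5)² = 6.25 + 49 = 55.25
|XH|² = (6−4)² + (7.5−5)² = 4 + 6.25 = 10.25
|XJ|² = (6−5)² + (7.5−11)² = 1 + 12.25 = 13.25
H is nearest.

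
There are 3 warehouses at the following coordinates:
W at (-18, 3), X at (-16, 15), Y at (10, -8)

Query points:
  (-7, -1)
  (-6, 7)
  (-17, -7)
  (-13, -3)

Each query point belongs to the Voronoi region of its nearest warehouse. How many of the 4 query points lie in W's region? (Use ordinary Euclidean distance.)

4

(-7, -1) — d² to each: W:137, X:337, Y:338 → nearest is W
(-6, 7) — d² to each: W:160, X:164, Y:481 → nearest is W
(-17, -7) — d² to each: W:101, X:485, Y:730 → nearest is W
(-13, -3) — d² to each: W:61, X:333, Y:554 → nearest is W
4 of the 4 points have W as nearest.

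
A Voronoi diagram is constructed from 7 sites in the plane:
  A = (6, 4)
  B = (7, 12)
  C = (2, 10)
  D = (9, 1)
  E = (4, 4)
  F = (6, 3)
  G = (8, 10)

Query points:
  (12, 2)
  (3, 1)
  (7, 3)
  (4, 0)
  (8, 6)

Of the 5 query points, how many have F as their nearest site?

(12, 2) — d² to each: A:40, B:125, C:164, D:10, E:68, F:37, G:80 → nearest is D
(3, 1) — d² to each: A:18, B:137, C:82, D:36, E:10, F:13, G:106 → nearest is E
(7, 3) — d² to each: A:2, B:81, C:74, D:8, E:10, F:1, G:50 → nearest is F
(4, 0) — d² to each: A:20, B:153, C:104, D:26, E:16, F:13, G:116 → nearest is F
(8, 6) — d² to each: A:8, B:37, C:52, D:26, E:20, F:13, G:16 → nearest is A
2 of the 5 points have F as nearest.

2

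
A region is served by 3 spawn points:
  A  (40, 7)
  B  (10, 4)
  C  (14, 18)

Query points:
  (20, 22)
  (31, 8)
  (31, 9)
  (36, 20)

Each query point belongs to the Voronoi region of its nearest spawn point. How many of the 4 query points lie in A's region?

(20, 22) — d² to each: A:625, B:424, C:52 → nearest is C
(31, 8) — d² to each: A:82, B:457, C:389 → nearest is A
(31, 9) — d² to each: A:85, B:466, C:370 → nearest is A
(36, 20) — d² to each: A:185, B:932, C:488 → nearest is A
3 of the 4 points have A as nearest.

3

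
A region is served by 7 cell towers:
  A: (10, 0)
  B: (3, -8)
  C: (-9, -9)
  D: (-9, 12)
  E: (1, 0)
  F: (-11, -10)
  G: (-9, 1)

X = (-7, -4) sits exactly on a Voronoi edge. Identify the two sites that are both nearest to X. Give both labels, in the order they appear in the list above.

Squared distances from X to each site:
|XA|² = (-7−10)² + (-4−0)² = 289 + 16 = 305
|XB|² = (-7−3)² + (-4−(-8))² = 100 + 16 = 116
|XC|² = (-7−(-9))² + (-4−(-9))² = 4 + 25 = 29
|XD|² = (-7−(-9))² + (-4−12)² = 4 + 256 = 260
|XE|² = (-7−1)² + (-4−0)² = 64 + 16 = 80
|XF|² = (-7−(-11))² + (-4−(-10))² = 16 + 36 = 52
|XG|² = (-7−(-9))² + (-4−1)² = 4 + 25 = 29
X is equidistant from C and G (both at squared distance 29), and every other site is strictly farther — so X lies on the C–G Voronoi edge.

C and G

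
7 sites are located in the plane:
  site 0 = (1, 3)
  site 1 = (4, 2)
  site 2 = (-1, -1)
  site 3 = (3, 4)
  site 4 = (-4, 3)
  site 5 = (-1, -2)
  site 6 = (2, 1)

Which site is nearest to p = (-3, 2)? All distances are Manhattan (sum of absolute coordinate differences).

d(p, site 0) = |-3−1| + |2−3| = 4 + 1 = 5
d(p, site 1) = |-3−4| + |2−2| = 7 + 0 = 7
d(p, site 2) = |-3−(-1)| + |2−(-1)| = 2 + 3 = 5
d(p, site 3) = |-3−3| + |2−4| = 6 + 2 = 8
d(p, site 4) = |-3−(-4)| + |2−3| = 1 + 1 = 2
d(p, site 5) = |-3−(-1)| + |2−(-2)| = 2 + 4 = 6
d(p, site 6) = |-3−2| + |2−1| = 5 + 1 = 6
site 4 is nearest.

site 4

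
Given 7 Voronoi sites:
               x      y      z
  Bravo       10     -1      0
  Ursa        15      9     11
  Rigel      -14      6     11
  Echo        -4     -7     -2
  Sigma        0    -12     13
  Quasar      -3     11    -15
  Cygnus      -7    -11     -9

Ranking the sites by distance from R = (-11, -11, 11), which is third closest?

Compare squared distances (the ordering matches that of the actual distances):
d²(R, Bravo) = (-11−10)² + (-11−(-1))² + (11−0)² = 441 + 100 + 121 = 662
d²(R, Ursa) = (-11−15)² + (-11−9)² + (11−11)² = 676 + 400 + 0 = 1076
d²(R, Rigel) = (-11−(-14))² + (-11−6)² + (11−11)² = 9 + 289 + 0 = 298
d²(R, Echo) = (-11−(-4))² + (-11−(-7))² + (11−(-2))² = 49 + 16 + 169 = 234
d²(R, Sigma) = (-11−0)² + (-11−(-12))² + (11−13)² = 121 + 1 + 4 = 126
d²(R, Quasar) = (-11−(-3))² + (-11−11)² + (11−(-15))² = 64 + 484 + 676 = 1224
d²(R, Cygnus) = (-11−(-7))² + (-11−(-11))² + (11−(-9))² = 16 + 0 + 400 = 416
Sorted ascending: Sigma, Echo, Rigel, Cygnus, … — the third-nearest is Rigel.

Rigel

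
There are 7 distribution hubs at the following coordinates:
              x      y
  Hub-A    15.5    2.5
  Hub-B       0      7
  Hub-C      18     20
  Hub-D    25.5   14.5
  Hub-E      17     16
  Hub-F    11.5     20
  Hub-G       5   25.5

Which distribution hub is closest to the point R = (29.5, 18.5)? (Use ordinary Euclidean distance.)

Squared Euclidean distances:
d²(R, Hub-A) = (29.5−15.5)² + (18.5−2.5)² = 196 + 256 = 452
d²(R, Hub-B) = (29.5−0)² + (18.5−7)² = 870.25 + 132.25 = 1002.5
d²(R, Hub-C) = (29.5−18)² + (18.5−20)² = 132.25 + 2.25 = 134.5
d²(R, Hub-D) = (29.5−25.5)² + (18.5−14.5)² = 16 + 16 = 32
d²(R, Hub-E) = (29.5−17)² + (18.5−16)² = 156.25 + 6.25 = 162.5
d²(R, Hub-F) = (29.5−11.5)² + (18.5−20)² = 324 + 2.25 = 326.25
d²(R, Hub-G) = (29.5−5)² + (18.5−25.5)² = 600.25 + 49 = 649.25
Hub-D is nearest.

Hub-D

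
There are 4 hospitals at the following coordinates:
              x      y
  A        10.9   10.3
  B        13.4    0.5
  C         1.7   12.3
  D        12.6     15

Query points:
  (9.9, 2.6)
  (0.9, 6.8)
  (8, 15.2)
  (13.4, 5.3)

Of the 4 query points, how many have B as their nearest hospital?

2

(9.9, 2.6) — d² to each: A:60.29, B:16.66, C:161.33, D:161.05 → nearest is B
(0.9, 6.8) — d² to each: A:112.25, B:195.94, C:30.89, D:204.13 → nearest is C
(8, 15.2) — d² to each: A:32.42, B:245.25, C:48.1, D:21.2 → nearest is D
(13.4, 5.3) — d² to each: A:31.25, B:23.04, C:185.89, D:94.73 → nearest is B
2 of the 4 points have B as nearest.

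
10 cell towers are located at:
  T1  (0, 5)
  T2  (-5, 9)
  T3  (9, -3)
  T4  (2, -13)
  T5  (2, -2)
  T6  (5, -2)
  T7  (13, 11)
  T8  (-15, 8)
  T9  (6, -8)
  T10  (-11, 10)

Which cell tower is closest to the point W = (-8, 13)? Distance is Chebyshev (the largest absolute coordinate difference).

d(W,T1) = max(8, 8) = 8
d(W,T2) = max(3, 4) = 4
d(W,T3) = max(17, 16) = 17
d(W,T4) = max(10, 26) = 26
d(W,T5) = max(10, 15) = 15
d(W,T6) = max(13, 15) = 15
d(W,T7) = max(21, 2) = 21
d(W,T8) = max(7, 5) = 7
d(W,T9) = max(14, 21) = 21
d(W, T10) = max(3, 3) = 3
T10 is nearest.

T10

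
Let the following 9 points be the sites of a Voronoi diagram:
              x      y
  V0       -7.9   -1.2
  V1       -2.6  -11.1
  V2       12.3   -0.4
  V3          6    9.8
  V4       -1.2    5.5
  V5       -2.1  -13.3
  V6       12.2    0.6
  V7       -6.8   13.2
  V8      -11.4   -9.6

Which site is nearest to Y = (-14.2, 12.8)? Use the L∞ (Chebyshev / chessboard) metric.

d(Y,V0) = max(6.3, 14) = 14
d(Y,V1) = max(11.6, 23.9) = 23.9
d(Y,V2) = max(26.5, 13.2) = 26.5
d(Y,V3) = max(20.2, 3) = 20.2
d(Y,V4) = max(13, 7.3) = 13
d(Y,V5) = max(12.1, 26.1) = 26.1
d(Y,V6) = max(26.4, 12.2) = 26.4
d(Y,V7) = max(7.4, 0.4) = 7.4
d(Y,V8) = max(2.8, 22.4) = 22.4
Minimum is at V7.

V7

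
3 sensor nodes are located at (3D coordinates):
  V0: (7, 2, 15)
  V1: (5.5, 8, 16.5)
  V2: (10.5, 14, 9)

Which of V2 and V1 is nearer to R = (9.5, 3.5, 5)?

V2

Compare squared distances:
|RV2|² = (9.5−10.5)² + (3.5−14)² + (5−9)² = 1 + 110.25 + 16 = 127.25
|RV1|² = (9.5−5.5)² + (3.5−8)² + (5−16.5)² = 16 + 20.25 + 132.25 = 168.5
127.25 < 168.5, so V2 is closer.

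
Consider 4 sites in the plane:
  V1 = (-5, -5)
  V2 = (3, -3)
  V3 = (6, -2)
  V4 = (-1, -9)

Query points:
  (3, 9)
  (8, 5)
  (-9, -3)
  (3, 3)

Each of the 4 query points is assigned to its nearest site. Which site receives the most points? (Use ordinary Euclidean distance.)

(3, 9) — d² to each: V1:260, V2:144, V3:130, V4:340 → nearest is V3
(8, 5) — d² to each: V1:269, V2:89, V3:53, V4:277 → nearest is V3
(-9, -3) — d² to each: V1:20, V2:144, V3:226, V4:100 → nearest is V1
(3, 3) — d² to each: V1:128, V2:36, V3:34, V4:160 → nearest is V3
Tally — V1:1, V3:3. V3 captures the most (3).

V3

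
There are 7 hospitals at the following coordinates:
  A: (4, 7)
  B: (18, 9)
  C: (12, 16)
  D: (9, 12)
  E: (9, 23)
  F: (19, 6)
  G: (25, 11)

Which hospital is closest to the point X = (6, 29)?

E

Since √ is increasing, it suffices to compare squared distances:
|XA|² = (6−4)² + (29−7)² = 4 + 484 = 488
|XB|² = (6−18)² + (29−9)² = 144 + 400 = 544
|XC|² = (6−12)² + (29−16)² = 36 + 169 = 205
|XD|² = (6−9)² + (29−12)² = 9 + 289 = 298
|XE|² = (6−9)² + (29−23)² = 9 + 36 = 45
|XF|² = (6−19)² + (29−6)² = 169 + 529 = 698
|XG|² = (6−25)² + (29−11)² = 361 + 324 = 685
The smallest is to E, so X lies in the Voronoi region of E.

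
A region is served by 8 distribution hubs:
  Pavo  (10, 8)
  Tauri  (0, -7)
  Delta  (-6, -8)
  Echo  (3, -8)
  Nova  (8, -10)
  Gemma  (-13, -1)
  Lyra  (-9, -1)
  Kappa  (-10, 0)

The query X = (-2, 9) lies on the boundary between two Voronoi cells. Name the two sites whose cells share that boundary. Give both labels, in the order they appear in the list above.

Squared distances from X to each site:
d²(X, Pavo) = (-2−10)² + (9−8)² = 144 + 1 = 145
d²(X, Tauri) = (-2−0)² + (9−(-7))² = 4 + 256 = 260
d²(X, Delta) = (-2−(-6))² + (9−(-8))² = 16 + 289 = 305
d²(X, Echo) = (-2−3)² + (9−(-8))² = 25 + 289 = 314
d²(X, Nova) = (-2−8)² + (9−(-10))² = 100 + 361 = 461
d²(X, Gemma) = (-2−(-13))² + (9−(-1))² = 121 + 100 = 221
d²(X, Lyra) = (-2−(-9))² + (9−(-1))² = 49 + 100 = 149
d²(X, Kappa) = (-2−(-10))² + (9−0)² = 64 + 81 = 145
X is equidistant from Pavo and Kappa (both at squared distance 145), and every other site is strictly farther — so X lies on the Pavo–Kappa Voronoi edge.

Pavo and Kappa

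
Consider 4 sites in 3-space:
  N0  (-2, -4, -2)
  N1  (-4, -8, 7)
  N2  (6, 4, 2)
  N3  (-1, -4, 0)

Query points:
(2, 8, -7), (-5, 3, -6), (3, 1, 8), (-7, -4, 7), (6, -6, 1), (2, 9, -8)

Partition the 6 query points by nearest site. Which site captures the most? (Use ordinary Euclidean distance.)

N2

(2, 8, -7) — d² to each: N0:185, N1:488, N2:113, N3:202 → nearest is N2
(-5, 3, -6) — d² to each: N0:74, N1:291, N2:186, N3:101 → nearest is N0
(3, 1, 8) — d² to each: N0:150, N1:131, N2:54, N3:105 → nearest is N2
(-7, -4, 7) — d² to each: N0:106, N1:25, N2:258, N3:85 → nearest is N1
(6, -6, 1) — d² to each: N0:77, N1:140, N2:101, N3:54 → nearest is N3
(2, 9, -8) — d² to each: N0:221, N1:550, N2:141, N3:242 → nearest is N2
Tally — N0:1, N1:1, N2:3, N3:1. N2 captures the most (3).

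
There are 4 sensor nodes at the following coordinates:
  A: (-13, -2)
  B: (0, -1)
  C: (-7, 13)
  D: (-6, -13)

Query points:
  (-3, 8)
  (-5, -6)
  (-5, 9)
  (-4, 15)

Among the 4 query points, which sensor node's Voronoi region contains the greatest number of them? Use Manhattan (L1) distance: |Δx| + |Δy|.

(-3, 8) — d to each: A:20, B:12, C:9, D:24 → nearest is C
(-5, -6) — d to each: A:12, B:10, C:21, D:8 → nearest is D
(-5, 9) — d to each: A:19, B:15, C:6, D:23 → nearest is C
(-4, 15) — d to each: A:26, B:20, C:5, D:30 → nearest is C
Tally — C:3, D:1. C captures the most (3).

C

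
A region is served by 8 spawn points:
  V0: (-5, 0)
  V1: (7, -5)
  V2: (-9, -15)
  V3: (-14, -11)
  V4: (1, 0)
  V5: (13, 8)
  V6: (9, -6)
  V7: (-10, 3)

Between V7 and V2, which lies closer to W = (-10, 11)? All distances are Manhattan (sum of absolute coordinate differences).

d(W,V7) = |-10−(-10)| + |11−3| = 0 + 8 = 8
d(W,V2) = |-10−(-9)| + |11−(-15)| = 1 + 26 = 27
8 < 27, so V7 is closer.

V7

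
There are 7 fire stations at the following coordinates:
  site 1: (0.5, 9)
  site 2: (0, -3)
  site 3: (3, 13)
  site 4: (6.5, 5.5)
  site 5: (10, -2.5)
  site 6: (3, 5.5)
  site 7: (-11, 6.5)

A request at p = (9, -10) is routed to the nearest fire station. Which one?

site 5

Compare squared distances (the ordering matches that of the actual distances):
d²(p, site 1) = (9−0.5)² + (-10−9)² = 72.25 + 361 = 433.25
d²(p, site 2) = (9−0)² + (-10−(-3))² = 81 + 49 = 130
d²(p, site 3) = (9−3)² + (-10−13)² = 36 + 529 = 565
d²(p, site 4) = (9−6.5)² + (-10−5.5)² = 6.25 + 240.25 = 246.5
d²(p, site 5) = (9−10)² + (-10−(-2.5))² = 1 + 56.25 = 57.25
d²(p, site 6) = (9−3)² + (-10−5.5)² = 36 + 240.25 = 276.25
d²(p, site 7) = (9−(-11))² + (-10−6.5)² = 400 + 272.25 = 672.25
The smallest is to site 5, so p lies in the Voronoi region of site 5.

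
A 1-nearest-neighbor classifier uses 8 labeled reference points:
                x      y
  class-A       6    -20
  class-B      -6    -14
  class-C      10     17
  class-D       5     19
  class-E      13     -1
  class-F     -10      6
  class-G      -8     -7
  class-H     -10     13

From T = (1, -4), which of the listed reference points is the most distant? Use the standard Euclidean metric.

Since √ is increasing, it suffices to compare squared distances:
d²(T, class-A) = (1−6)² + (-4−(-20))² = 25 + 256 = 281
d²(T, class-B) = (1−(-6))² + (-4−(-14))² = 49 + 100 = 149
d²(T, class-C) = (1−10)² + (-4−17)² = 81 + 441 = 522
d²(T, class-D) = (1−5)² + (-4−19)² = 16 + 529 = 545
d²(T, class-E) = (1−13)² + (-4−(-1))² = 144 + 9 = 153
d²(T, class-F) = (1−(-10))² + (-4−6)² = 121 + 100 = 221
d²(T, class-G) = (1−(-8))² + (-4−(-7))² = 81 + 9 = 90
d²(T, class-H) = (1−(-10))² + (-4−13)² = 121 + 289 = 410
The largest is to class-D.

class-D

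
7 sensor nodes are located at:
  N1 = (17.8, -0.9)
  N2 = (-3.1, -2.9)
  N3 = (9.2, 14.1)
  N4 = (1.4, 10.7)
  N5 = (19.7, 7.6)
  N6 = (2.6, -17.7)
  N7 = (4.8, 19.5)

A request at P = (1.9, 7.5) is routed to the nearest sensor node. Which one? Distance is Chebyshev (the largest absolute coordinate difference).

N4

d(P,N1) = max(15.9, 8.4) = 15.9
d(P,N2) = max(5, 10.4) = 10.4
d(P,N3) = max(7.3, 6.6) = 7.3
d(P,N4) = max(0.5, 3.2) = 3.2
d(P,N5) = max(17.8, 0.1) = 17.8
d(P,N6) = max(0.7, 25.2) = 25.2
d(P,N7) = max(2.9, 12) = 12
N4 is nearest.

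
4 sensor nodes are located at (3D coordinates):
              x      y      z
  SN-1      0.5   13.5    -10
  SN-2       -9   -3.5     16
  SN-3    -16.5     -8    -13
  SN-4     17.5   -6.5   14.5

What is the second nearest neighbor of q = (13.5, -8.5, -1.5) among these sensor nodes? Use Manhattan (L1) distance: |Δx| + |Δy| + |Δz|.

d(q, SN-1) = |13.5−0.5| + |-8.5−13.5| + |-1.5−(-10)| = 13 + 22 + 8.5 = 43.5
d(q, SN-2) = |13.5−(-9)| + |-8.5−(-3.5)| + |-1.5−16| = 22.5 + 5 + 17.5 = 45
d(q, SN-3) = |13.5−(-16.5)| + |-8.5−(-8)| + |-1.5−(-13)| = 30 + 0.5 + 11.5 = 42
d(q, SN-4) = |13.5−17.5| + |-8.5−(-6.5)| + |-1.5−14.5| = 4 + 2 + 16 = 22
Sorted ascending: SN-4, SN-3, SN-1, … — the second-nearest is SN-3.

SN-3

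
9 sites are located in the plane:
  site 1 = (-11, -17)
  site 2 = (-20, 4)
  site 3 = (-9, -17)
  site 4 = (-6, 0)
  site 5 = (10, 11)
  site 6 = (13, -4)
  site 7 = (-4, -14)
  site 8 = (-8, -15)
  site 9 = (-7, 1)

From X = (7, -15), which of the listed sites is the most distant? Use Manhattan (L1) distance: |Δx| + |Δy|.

d(X, site 1) = |7−(-11)| + |-15−(-17)| = 18 + 2 = 20
d(X, site 2) = |7−(-20)| + |-15−4| = 27 + 19 = 46
d(X, site 3) = |7−(-9)| + |-15−(-17)| = 16 + 2 = 18
d(X, site 4) = |7−(-6)| + |-15−0| = 13 + 15 = 28
d(X, site 5) = |7−10| + |-15−11| = 3 + 26 = 29
d(X, site 6) = |7−13| + |-15−(-4)| = 6 + 11 = 17
d(X, site 7) = |7−(-4)| + |-15−(-14)| = 11 + 1 = 12
d(X, site 8) = |7−(-8)| + |-15−(-15)| = 15 + 0 = 15
d(X, site 9) = |7−(-7)| + |-15−1| = 14 + 16 = 30
The largest is to site 2.

site 2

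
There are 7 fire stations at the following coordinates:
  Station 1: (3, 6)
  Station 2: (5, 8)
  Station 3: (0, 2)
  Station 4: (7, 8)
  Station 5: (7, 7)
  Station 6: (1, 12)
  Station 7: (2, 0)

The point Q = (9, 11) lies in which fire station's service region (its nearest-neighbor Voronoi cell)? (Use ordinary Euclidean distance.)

Since √ is increasing, it suffices to compare squared distances:
d²(Q, Station 1) = (9−3)² + (11−6)² = 36 + 25 = 61
d²(Q, Station 2) = (9−5)² + (11−8)² = 16 + 9 = 25
d²(Q, Station 3) = (9−0)² + (11−2)² = 81 + 81 = 162
d²(Q, Station 4) = (9−7)² + (11−8)² = 4 + 9 = 13
d²(Q, Station 5) = (9−7)² + (11−7)² = 4 + 16 = 20
d²(Q, Station 6) = (9−1)² + (11−12)² = 64 + 1 = 65
d²(Q, Station 7) = (9−2)² + (11−0)² = 49 + 121 = 170
The smallest is to Station 4, so Q lies in the Voronoi region of Station 4.

Station 4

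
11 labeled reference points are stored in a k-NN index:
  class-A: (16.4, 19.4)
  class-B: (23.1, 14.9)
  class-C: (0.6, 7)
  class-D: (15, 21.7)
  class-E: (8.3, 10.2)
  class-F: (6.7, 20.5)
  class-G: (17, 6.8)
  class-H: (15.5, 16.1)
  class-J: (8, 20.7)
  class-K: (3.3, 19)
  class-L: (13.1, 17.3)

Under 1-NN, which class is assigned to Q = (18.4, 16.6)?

Compare squared distances (the ordering matches that of the actual distances):
d²(Q, class-A) = 4 + 7.84 = 11.84
d²(Q, class-B) = 22.09 + 2.89 = 24.98
d²(Q, class-C) = 316.84 + 92.16 = 409
d²(Q, class-D) = 11.56 + 26.01 = 37.57
d²(Q, class-E) = 102.01 + 40.96 = 142.97
d²(Q, class-F) = 136.89 + 15.21 = 152.1
d²(Q, class-G) = 1.96 + 96.04 = 98
d²(Q, class-H) = 8.41 + 0.25 = 8.66
d²(Q, class-J) = 108.16 + 16.81 = 124.97
d²(Q, class-K) = 228.01 + 5.76 = 233.77
d²(Q, class-L) = 28.09 + 0.49 = 28.58
The smallest is to class-H, so Q lies in the Voronoi region of class-H.

class-H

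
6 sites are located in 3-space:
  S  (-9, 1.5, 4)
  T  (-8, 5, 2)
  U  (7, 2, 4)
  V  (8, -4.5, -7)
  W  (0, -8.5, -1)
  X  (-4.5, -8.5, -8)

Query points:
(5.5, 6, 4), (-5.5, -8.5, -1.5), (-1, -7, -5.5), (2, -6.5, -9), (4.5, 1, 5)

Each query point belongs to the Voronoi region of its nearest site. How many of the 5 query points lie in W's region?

(5.5, 6, 4) — d² to each: S:230.5, T:187.25, U:18.25, V:237.5, W:265.5, X:454.25 → nearest is U
(-5.5, -8.5, -1.5) — d² to each: S:142.5, T:200.75, U:296.75, V:228.5, W:30.5, X:43.25 → nearest is W
(-1, -7, -5.5) — d² to each: S:226.5, T:249.25, U:235.25, V:89.5, W:23.5, X:20.75 → nearest is X
(2, -6.5, -9) — d² to each: S:354, T:353.25, U:266.25, V:44, W:72, X:47.25 → nearest is V
(4.5, 1, 5) — d² to each: S:183.5, T:181.25, U:8.25, V:186.5, W:146.5, X:340.25 → nearest is U
1 of the 5 points has W as nearest.

1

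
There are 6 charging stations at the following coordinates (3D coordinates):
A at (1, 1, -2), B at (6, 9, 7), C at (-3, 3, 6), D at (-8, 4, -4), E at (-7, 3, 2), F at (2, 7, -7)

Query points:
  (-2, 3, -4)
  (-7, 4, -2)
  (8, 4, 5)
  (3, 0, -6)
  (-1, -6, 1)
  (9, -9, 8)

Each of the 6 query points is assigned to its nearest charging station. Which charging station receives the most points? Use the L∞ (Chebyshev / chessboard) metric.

A

(-2, 3, -4) — d to each: A:3, B:11, C:10, D:6, E:6, F:4 → nearest is A
(-7, 4, -2) — d to each: A:8, B:13, C:8, D:2, E:4, F:9 → nearest is D
(8, 4, 5) — d to each: A:7, B:5, C:11, D:16, E:15, F:12 → nearest is B
(3, 0, -6) — d to each: A:4, B:13, C:12, D:11, E:10, F:7 → nearest is A
(-1, -6, 1) — d to each: A:7, B:15, C:9, D:10, E:9, F:13 → nearest is A
(9, -9, 8) — d to each: A:10, B:18, C:12, D:17, E:16, F:16 → nearest is A
Tally — A:4, B:1, D:1. A captures the most (4).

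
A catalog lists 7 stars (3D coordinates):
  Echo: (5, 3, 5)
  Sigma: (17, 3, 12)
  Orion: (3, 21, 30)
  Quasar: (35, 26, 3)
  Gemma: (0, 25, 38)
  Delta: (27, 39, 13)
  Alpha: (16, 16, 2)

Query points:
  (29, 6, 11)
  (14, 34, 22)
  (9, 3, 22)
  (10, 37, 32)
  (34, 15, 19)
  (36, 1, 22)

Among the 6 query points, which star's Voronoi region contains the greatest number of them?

(29, 6, 11) — d² to each: Echo:621, Sigma:154, Orion:1262, Quasar:500, Gemma:1931, Delta:1097, Alpha:350 → nearest is Sigma
(14, 34, 22) — d² to each: Echo:1331, Sigma:1070, Orion:354, Quasar:866, Gemma:533, Delta:275, Alpha:728 → nearest is Delta
(9, 3, 22) — d² to each: Echo:305, Sigma:164, Orion:424, Quasar:1566, Gemma:821, Delta:1701, Alpha:618 → nearest is Sigma
(10, 37, 32) — d² to each: Echo:1910, Sigma:1605, Orion:309, Quasar:1587, Gemma:280, Delta:654, Alpha:1377 → nearest is Gemma
(34, 15, 19) — d² to each: Echo:1181, Sigma:482, Orion:1118, Quasar:378, Gemma:1617, Delta:661, Alpha:614 → nearest is Quasar
(36, 1, 22) — d² to each: Echo:1254, Sigma:465, Orion:1553, Quasar:987, Gemma:2128, Delta:1606, Alpha:1025 → nearest is Sigma
Tally — Sigma:3, Quasar:1, Gemma:1, Delta:1. Sigma captures the most (3).

Sigma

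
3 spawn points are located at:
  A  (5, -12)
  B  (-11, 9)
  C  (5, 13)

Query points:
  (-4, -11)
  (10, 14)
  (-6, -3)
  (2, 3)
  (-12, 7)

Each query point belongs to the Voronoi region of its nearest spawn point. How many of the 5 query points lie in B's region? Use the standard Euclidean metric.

2

(-4, -11) — d² to each: A:82, B:449, C:657 → nearest is A
(10, 14) — d² to each: A:701, B:466, C:26 → nearest is C
(-6, -3) — d² to each: A:202, B:169, C:377 → nearest is B
(2, 3) — d² to each: A:234, B:205, C:109 → nearest is C
(-12, 7) — d² to each: A:650, B:5, C:325 → nearest is B
2 of the 5 points have B as nearest.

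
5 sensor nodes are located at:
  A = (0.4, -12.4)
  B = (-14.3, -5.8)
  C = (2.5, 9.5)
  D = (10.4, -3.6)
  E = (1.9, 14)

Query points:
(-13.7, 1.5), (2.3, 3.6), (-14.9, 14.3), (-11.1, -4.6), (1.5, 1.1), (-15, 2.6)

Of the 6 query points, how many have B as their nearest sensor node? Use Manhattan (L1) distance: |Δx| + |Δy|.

(-13.7, 1.5) — d to each: A:28, B:7.9, C:24.2, D:29.2, E:28.1 → nearest is B
(2.3, 3.6) — d to each: A:17.9, B:26, C:6.1, D:15.3, E:10.8 → nearest is C
(-14.9, 14.3) — d to each: A:42, B:20.7, C:22.2, D:43.2, E:17.1 → nearest is E
(-11.1, -4.6) — d to each: A:19.3, B:4.4, C:27.7, D:22.5, E:31.6 → nearest is B
(1.5, 1.1) — d to each: A:14.6, B:22.7, C:9.4, D:13.6, E:13.3 → nearest is C
(-15, 2.6) — d to each: A:30.4, B:9.1, C:24.4, D:31.6, E:28.3 → nearest is B
3 of the 6 points have B as nearest.

3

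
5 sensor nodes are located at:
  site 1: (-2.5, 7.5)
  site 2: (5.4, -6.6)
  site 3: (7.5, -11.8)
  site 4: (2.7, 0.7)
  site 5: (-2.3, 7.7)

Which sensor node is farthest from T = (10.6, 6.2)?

site 3

Since √ is increasing, it suffices to compare squared distances:
d²(T, site 1) = (10.6−(-2.5))² + (6.2−7.5)² = 171.61 + 1.69 = 173.3
d²(T, site 2) = (10.6−5.4)² + (6.2−(-6.6))² = 27.04 + 163.84 = 190.88
d²(T, site 3) = (10.6−7.5)² + (6.2−(-11.8))² = 9.61 + 324 = 333.61
d²(T, site 4) = (10.6−2.7)² + (6.2−0.7)² = 62.41 + 30.25 = 92.66
d²(T, site 5) = (10.6−(-2.3))² + (6.2−7.7)² = 166.41 + 2.25 = 168.66
The largest is to site 3.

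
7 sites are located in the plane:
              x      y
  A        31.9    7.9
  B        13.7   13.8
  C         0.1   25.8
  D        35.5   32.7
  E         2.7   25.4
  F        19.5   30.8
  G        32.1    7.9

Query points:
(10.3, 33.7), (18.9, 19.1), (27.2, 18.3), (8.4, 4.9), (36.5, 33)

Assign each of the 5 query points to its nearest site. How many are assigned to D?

(10.3, 33.7) — d² to each: A:1132.2, B:407.57, C:166.45, D:636.04, E:126.65, F:93.05, G:1140.88 → nearest is F
(18.9, 19.1) — d² to each: A:294.44, B:55.13, C:398.33, D:460.52, E:302.13, F:137.25, G:299.68 → nearest is B
(27.2, 18.3) — d² to each: A:130.25, B:202.5, C:790.66, D:276.25, E:650.66, F:215.54, G:132.17 → nearest is A
(8.4, 4.9) — d² to each: A:561.25, B:107.3, C:505.7, D:1507.25, E:452.74, F:794.02, G:570.69 → nearest is B
(36.5, 33) — d² to each: A:651.17, B:888.48, C:1376.8, D:1.09, E:1200.2, F:293.84, G:649.37 → nearest is D
1 of the 5 points has D as nearest.

1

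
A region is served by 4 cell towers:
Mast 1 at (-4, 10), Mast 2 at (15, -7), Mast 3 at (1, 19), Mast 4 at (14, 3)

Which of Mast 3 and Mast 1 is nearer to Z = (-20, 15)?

Mast 1

Compare squared distances:
d²(Z, Mast 3) = (-20−1)² + (15−19)² = 441 + 16 = 457
d²(Z, Mast 1) = (-20−(-4))² + (15−10)² = 256 + 25 = 281
457 > 281, so Mast 1 is closer.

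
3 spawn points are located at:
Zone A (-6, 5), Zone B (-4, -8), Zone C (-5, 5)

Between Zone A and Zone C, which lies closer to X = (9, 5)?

Compare squared distances:
d²(X, Zone A) = (9−(-6))² + (5−5)² = 225 + 0 = 225
d²(X, Zone C) = (9−(-5))² + (5−5)² = 196 + 0 = 196
225 > 196, so Zone C is closer.

Zone C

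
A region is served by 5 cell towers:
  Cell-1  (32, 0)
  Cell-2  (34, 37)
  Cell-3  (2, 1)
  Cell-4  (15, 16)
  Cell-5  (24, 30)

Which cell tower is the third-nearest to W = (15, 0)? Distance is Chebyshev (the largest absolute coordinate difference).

Cell-1

d(W, Cell-1) = max(17, 0) = 17
d(W, Cell-2) = max(19, 37) = 37
d(W, Cell-3) = max(13, 1) = 13
d(W, Cell-4) = max(0, 16) = 16
d(W, Cell-5) = max(9, 30) = 30
Sorted ascending: Cell-3, Cell-4, Cell-1, Cell-5, … — the third-nearest is Cell-1.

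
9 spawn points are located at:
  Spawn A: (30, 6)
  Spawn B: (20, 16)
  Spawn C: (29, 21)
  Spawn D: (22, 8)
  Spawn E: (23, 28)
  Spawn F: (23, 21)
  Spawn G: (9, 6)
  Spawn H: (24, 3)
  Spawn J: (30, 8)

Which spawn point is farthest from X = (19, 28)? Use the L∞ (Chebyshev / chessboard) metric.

d(X, Spawn A) = max(11, 22) = 22
d(X, Spawn B) = max(1, 12) = 12
d(X, Spawn C) = max(10, 7) = 10
d(X, Spawn D) = max(3, 20) = 20
d(X, Spawn E) = max(4, 0) = 4
d(X, Spawn F) = max(4, 7) = 7
d(X, Spawn G) = max(10, 22) = 22
d(X, Spawn H) = max(5, 25) = 25
d(X, Spawn J) = max(11, 20) = 20
The largest is to Spawn H.

Spawn H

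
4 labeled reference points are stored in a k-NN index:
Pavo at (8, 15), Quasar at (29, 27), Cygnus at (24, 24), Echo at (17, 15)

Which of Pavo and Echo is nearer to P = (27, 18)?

Compare squared distances:
d²(P, Pavo) = (27−8)² + (18−15)² = 361 + 9 = 370
d²(P, Echo) = (27−17)² + (18−15)² = 100 + 9 = 109
370 > 109, so Echo is closer.

Echo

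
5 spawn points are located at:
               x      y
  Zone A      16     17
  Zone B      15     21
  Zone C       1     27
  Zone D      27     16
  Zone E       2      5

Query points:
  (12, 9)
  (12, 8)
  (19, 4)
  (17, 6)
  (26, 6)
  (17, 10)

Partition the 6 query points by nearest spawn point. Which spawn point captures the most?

(12, 9) — d² to each: Zone A:80, Zone B:153, Zone C:445, Zone D:274, Zone E:116 → nearest is Zone A
(12, 8) — d² to each: Zone A:97, Zone B:178, Zone C:482, Zone D:289, Zone E:109 → nearest is Zone A
(19, 4) — d² to each: Zone A:178, Zone B:305, Zone C:853, Zone D:208, Zone E:290 → nearest is Zone A
(17, 6) — d² to each: Zone A:122, Zone B:229, Zone C:697, Zone D:200, Zone E:226 → nearest is Zone A
(26, 6) — d² to each: Zone A:221, Zone B:346, Zone C:1066, Zone D:101, Zone E:577 → nearest is Zone D
(17, 10) — d² to each: Zone A:50, Zone B:125, Zone C:545, Zone D:136, Zone E:250 → nearest is Zone A
Tally — Zone A:5, Zone D:1. Zone A captures the most (5).

Zone A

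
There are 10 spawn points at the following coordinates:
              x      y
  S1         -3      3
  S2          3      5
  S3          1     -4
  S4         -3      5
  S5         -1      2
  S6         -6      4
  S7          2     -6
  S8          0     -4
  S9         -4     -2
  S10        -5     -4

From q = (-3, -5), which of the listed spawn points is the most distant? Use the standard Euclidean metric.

Since √ is increasing, it suffices to compare squared distances:
|qS1|² = 0 + 64 = 64
|qS2|² = 36 + 100 = 136
|qS3|² = 16 + 1 = 17
|qS4|² = 0 + 100 = 100
|qS5|² = 4 + 49 = 53
|qS6|² = 9 + 81 = 90
|qS7|² = 25 + 1 = 26
|qS8|² = 9 + 1 = 10
|qS9|² = 1 + 9 = 10
d²(q, S10) = 4 + 1 = 5
The largest is to S2.

S2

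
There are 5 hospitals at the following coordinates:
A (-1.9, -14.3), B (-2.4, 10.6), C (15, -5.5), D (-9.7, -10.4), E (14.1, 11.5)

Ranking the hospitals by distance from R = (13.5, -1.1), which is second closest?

E

Squared Euclidean distances:
|RA|² = (13.5−(-1.9))² + (-1.1−(-14.3))² = 237.16 + 174.24 = 411.4
|RB|² = (13.5−(-2.4))² + (-1.1−10.6)² = 252.81 + 136.89 = 389.7
|RC|² = (13.5−15)² + (-1.1−(-5.5))² = 2.25 + 19.36 = 21.61
|RD|² = (13.5−(-9.7))² + (-1.1−(-10.4))² = 538.24 + 86.49 = 624.73
|RE|² = (13.5−14.1)² + (-1.1−11.5)² = 0.36 + 158.76 = 159.12
Sorted ascending: C, E, B, … — the second-nearest is E.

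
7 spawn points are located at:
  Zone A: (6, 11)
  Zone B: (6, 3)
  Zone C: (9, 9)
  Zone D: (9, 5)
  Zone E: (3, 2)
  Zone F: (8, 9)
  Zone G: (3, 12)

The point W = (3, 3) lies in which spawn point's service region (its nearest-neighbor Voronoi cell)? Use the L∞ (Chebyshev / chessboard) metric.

Zone E

d(W, Zone A) = max(3, 8) = 8
d(W, Zone B) = max(3, 0) = 3
d(W, Zone C) = max(6, 6) = 6
d(W, Zone D) = max(6, 2) = 6
d(W, Zone E) = max(0, 1) = 1
d(W, Zone F) = max(5, 6) = 6
d(W, Zone G) = max(0, 9) = 9
Minimum is at Zone E.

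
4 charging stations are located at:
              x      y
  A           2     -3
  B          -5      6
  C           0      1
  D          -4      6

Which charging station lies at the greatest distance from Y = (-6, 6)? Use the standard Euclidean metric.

Compare squared distances (the ordering matches that of the actual distances):
|YA|² = (-6−2)² + (6−(-3))² = 64 + 81 = 145
|YB|² = (-6−(-5))² + (6−6)² = 1 + 0 = 1
|YC|² = (-6−0)² + (6−1)² = 36 + 25 = 61
|YD|² = (-6−(-4))² + (6−6)² = 4 + 0 = 4
The largest is to A.

A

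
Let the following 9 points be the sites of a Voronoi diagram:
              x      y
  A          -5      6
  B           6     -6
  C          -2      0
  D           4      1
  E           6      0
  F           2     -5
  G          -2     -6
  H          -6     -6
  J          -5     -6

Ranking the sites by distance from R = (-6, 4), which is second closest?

Compare squared distances (the ordering matches that of the actual distances):
|RA|² = (-6−(-5))² + (4−6)² = 1 + 4 = 5
|RB|² = (-6−6)² + (4−(-6))² = 144 + 100 = 244
|RC|² = (-6−(-2))² + (4−0)² = 16 + 16 = 32
|RD|² = (-6−4)² + (4−1)² = 100 + 9 = 109
|RE|² = (-6−6)² + (4−0)² = 144 + 16 = 160
|RF|² = (-6−2)² + (4−(-5))² = 64 + 81 = 145
|RG|² = (-6−(-2))² + (4−(-6))² = 16 + 100 = 116
|RH|² = (-6−(-6))² + (4−(-6))² = 0 + 100 = 100
|RJ|² = (-6−(-5))² + (4−(-6))² = 1 + 100 = 101
Sorted ascending: A, C, H, … — the second-nearest is C.

C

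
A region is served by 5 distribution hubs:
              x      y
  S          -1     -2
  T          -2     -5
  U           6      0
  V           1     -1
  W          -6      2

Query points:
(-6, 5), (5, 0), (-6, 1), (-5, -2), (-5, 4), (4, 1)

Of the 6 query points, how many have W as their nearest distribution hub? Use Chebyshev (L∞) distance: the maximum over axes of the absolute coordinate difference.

(-6, 5) — d to each: S:7, T:10, U:12, V:7, W:3 → nearest is W
(5, 0) — d to each: S:6, T:7, U:1, V:4, W:11 → nearest is U
(-6, 1) — d to each: S:5, T:6, U:12, V:7, W:1 → nearest is W
(-5, -2) — d to each: S:4, T:3, U:11, V:6, W:4 → nearest is T
(-5, 4) — d to each: S:6, T:9, U:11, V:6, W:2 → nearest is W
(4, 1) — d to each: S:5, T:6, U:2, V:3, W:10 → nearest is U
3 of the 6 points have W as nearest.

3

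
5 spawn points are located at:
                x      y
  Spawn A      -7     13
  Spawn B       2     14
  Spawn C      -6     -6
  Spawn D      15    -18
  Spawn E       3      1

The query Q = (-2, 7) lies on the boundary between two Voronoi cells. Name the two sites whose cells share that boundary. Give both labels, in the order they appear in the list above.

Spawn A and Spawn E

Squared distances from Q to each site:
d²(Q, Spawn A) = (-2−(-7))² + (7−13)² = 25 + 36 = 61
d²(Q, Spawn B) = (-2−2)² + (7−14)² = 16 + 49 = 65
d²(Q, Spawn C) = (-2−(-6))² + (7−(-6))² = 16 + 169 = 185
d²(Q, Spawn D) = (-2−15)² + (7−(-18))² = 289 + 625 = 914
d²(Q, Spawn E) = (-2−3)² + (7−1)² = 25 + 36 = 61
Q is equidistant from Spawn A and Spawn E (both at squared distance 61), and every other site is strictly farther — so Q lies on the Spawn A–Spawn E Voronoi edge.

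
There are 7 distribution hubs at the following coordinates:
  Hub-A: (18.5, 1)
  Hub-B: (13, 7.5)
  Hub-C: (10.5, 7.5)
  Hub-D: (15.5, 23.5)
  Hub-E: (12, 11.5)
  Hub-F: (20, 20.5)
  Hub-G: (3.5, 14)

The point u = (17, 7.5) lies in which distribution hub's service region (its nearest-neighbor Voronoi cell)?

Since √ is increasing, it suffices to compare squared distances:
d²(u, Hub-A) = (17−18.5)² + (7.5−1)² = 2.25 + 42.25 = 44.5
d²(u, Hub-B) = (17−13)² + (7.5−7.5)² = 16 + 0 = 16
d²(u, Hub-C) = (17−10.5)² + (7.5−7.5)² = 42.25 + 0 = 42.25
d²(u, Hub-D) = (17−15.5)² + (7.5−23.5)² = 2.25 + 256 = 258.25
d²(u, Hub-E) = (17−12)² + (7.5−11.5)² = 25 + 16 = 41
d²(u, Hub-F) = (17−20)² + (7.5−20.5)² = 9 + 169 = 178
d²(u, Hub-G) = (17−3.5)² + (7.5−14)² = 182.25 + 42.25 = 224.5
The smallest is to Hub-B, so u lies in the Voronoi region of Hub-B.

Hub-B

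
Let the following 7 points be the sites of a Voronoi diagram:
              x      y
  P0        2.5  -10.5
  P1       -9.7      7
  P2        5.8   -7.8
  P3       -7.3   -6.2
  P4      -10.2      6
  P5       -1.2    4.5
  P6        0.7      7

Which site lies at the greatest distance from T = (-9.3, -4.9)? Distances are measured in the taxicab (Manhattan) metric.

d(T,P0) = |-9.3−2.5| + |-4.9−(-10.5)| = 11.8 + 5.6 = 17.4
d(T,P1) = |-9.3−(-9.7)| + |-4.9−7| = 0.4 + 11.9 = 12.3
d(T,P2) = |-9.3−5.8| + |-4.9−(-7.8)| = 15.1 + 2.9 = 18
d(T,P3) = |-9.3−(-7.3)| + |-4.9−(-6.2)| = 2 + 1.3 = 3.3
d(T,P4) = |-9.3−(-10.2)| + |-4.9−6| = 0.9 + 10.9 = 11.8
d(T,P5) = |-9.3−(-1.2)| + |-4.9−4.5| = 8.1 + 9.4 = 17.5
d(T,P6) = |-9.3−0.7| + |-4.9−7| = 10 + 11.9 = 21.9
The largest is to P6.

P6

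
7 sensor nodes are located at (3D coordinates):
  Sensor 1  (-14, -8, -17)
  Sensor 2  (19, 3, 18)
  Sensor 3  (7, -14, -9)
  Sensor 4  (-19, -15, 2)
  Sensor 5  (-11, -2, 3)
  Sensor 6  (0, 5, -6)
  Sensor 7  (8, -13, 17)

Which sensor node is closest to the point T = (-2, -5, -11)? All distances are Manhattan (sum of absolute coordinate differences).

Sensor 6

d(T, Sensor 1) = 12 + 3 + 6 = 21
d(T, Sensor 2) = 21 + 8 + 29 = 58
d(T, Sensor 3) = 9 + 9 + 2 = 20
d(T, Sensor 4) = 17 + 10 + 13 = 40
d(T, Sensor 5) = 9 + 3 + 14 = 26
d(T, Sensor 6) = 2 + 10 + 5 = 17
d(T, Sensor 7) = 10 + 8 + 28 = 46
Sensor 6 is nearest.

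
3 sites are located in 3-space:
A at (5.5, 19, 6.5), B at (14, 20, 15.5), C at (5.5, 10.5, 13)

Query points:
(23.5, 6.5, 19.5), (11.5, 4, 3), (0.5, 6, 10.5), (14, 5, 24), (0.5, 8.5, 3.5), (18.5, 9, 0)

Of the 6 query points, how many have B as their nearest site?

1

(23.5, 6.5, 19.5) — d² to each: A:649.25, B:288.5, C:382.25 → nearest is B
(11.5, 4, 3) — d² to each: A:273.25, B:418.5, C:178.25 → nearest is C
(0.5, 6, 10.5) — d² to each: A:210, B:403.25, C:51.5 → nearest is C
(14, 5, 24) — d² to each: A:574.5, B:297.25, C:223.5 → nearest is C
(0.5, 8.5, 3.5) — d² to each: A:144.25, B:458.5, C:119.25 → nearest is C
(18.5, 9, 0) — d² to each: A:311.25, B:381.5, C:340.25 → nearest is A
1 of the 6 points has B as nearest.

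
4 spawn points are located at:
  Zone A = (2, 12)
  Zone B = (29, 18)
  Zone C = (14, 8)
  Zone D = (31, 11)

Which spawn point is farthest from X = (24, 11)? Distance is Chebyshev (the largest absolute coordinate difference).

d(X, Zone A) = max(22, 1) = 22
d(X, Zone B) = max(5, 7) = 7
d(X, Zone C) = max(10, 3) = 10
d(X, Zone D) = max(7, 0) = 7
The largest is to Zone A.

Zone A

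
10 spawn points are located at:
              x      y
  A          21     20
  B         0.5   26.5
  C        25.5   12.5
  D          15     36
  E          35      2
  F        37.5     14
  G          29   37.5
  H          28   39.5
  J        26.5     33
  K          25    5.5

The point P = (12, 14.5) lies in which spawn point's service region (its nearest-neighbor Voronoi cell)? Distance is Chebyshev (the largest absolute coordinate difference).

A

d(P,A) = max(9, 5.5) = 9
d(P,B) = max(11.5, 12) = 12
d(P,C) = max(13.5, 2) = 13.5
d(P,D) = max(3, 21.5) = 21.5
d(P,E) = max(23, 12.5) = 23
d(P,F) = max(25.5, 0.5) = 25.5
d(P,G) = max(17, 23) = 23
d(P,H) = max(16, 25) = 25
d(P,J) = max(14.5, 18.5) = 18.5
d(P,K) = max(13, 9) = 13
The smallest is to A, so P lies in the Voronoi region of A.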